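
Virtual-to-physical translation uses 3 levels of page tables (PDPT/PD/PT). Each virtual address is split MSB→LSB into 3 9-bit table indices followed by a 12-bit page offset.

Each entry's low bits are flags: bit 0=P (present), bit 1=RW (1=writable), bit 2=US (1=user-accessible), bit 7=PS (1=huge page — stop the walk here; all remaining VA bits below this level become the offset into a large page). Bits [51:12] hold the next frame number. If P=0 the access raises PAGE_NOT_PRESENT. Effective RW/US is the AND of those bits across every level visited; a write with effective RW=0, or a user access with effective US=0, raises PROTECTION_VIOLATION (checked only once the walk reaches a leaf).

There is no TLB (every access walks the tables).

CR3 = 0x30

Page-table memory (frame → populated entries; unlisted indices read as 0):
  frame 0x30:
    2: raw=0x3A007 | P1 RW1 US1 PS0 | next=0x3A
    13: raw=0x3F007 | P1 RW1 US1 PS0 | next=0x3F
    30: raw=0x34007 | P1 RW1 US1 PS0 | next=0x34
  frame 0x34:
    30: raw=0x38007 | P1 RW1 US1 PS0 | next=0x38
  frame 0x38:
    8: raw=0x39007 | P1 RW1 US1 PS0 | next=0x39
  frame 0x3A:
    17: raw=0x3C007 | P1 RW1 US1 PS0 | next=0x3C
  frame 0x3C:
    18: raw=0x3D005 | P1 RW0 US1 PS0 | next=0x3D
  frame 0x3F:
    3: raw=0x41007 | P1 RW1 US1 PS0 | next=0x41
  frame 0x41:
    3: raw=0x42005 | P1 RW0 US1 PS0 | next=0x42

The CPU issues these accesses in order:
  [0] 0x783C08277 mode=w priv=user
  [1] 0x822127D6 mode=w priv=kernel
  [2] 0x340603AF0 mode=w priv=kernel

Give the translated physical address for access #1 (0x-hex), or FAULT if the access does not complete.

Per-access translation:
#0 VA=0x783C08277 (w,user):
  [0] read 0x30 idx=30: raw=0x34007 flags P=1 W=1 U=1 S=0
  [1] read 0x34 idx=30: raw=0x38007 flags P=1 W=1 U=1 S=0
  [2] read 0x38 idx=8: raw=0x39007 flags P=1 W=1 U=1 S=0
  ✓ 0x39277  — 3 lookups
#1 VA=0x822127D6 (w,kernel):
  [0] read 0x30 idx=2: raw=0x3A007 flags P=1 W=1 U=1 S=0
  [1] read 0x3A idx=17: raw=0x3C007 flags P=1 W=1 U=1 S=0
  [2] read 0x3C idx=18: raw=0x3D005 flags P=1 W=0 U=1 S=0
  ⇒ fault: PROTECTION_VIOLATION  — 3 lookups
#2 VA=0x340603AF0 (w,kernel):
  [0] read 0x30 idx=13: raw=0x3F007 flags P=1 W=1 U=1 S=0
  [1] read 0x3F idx=3: raw=0x41007 flags P=1 W=1 U=1 S=0
  [2] read 0x41 idx=3: raw=0x42005 flags P=1 W=0 U=1 S=0
  ⇒ fault: PROTECTION_VIOLATION  — 3 lookups

Access #1 PA: FAULT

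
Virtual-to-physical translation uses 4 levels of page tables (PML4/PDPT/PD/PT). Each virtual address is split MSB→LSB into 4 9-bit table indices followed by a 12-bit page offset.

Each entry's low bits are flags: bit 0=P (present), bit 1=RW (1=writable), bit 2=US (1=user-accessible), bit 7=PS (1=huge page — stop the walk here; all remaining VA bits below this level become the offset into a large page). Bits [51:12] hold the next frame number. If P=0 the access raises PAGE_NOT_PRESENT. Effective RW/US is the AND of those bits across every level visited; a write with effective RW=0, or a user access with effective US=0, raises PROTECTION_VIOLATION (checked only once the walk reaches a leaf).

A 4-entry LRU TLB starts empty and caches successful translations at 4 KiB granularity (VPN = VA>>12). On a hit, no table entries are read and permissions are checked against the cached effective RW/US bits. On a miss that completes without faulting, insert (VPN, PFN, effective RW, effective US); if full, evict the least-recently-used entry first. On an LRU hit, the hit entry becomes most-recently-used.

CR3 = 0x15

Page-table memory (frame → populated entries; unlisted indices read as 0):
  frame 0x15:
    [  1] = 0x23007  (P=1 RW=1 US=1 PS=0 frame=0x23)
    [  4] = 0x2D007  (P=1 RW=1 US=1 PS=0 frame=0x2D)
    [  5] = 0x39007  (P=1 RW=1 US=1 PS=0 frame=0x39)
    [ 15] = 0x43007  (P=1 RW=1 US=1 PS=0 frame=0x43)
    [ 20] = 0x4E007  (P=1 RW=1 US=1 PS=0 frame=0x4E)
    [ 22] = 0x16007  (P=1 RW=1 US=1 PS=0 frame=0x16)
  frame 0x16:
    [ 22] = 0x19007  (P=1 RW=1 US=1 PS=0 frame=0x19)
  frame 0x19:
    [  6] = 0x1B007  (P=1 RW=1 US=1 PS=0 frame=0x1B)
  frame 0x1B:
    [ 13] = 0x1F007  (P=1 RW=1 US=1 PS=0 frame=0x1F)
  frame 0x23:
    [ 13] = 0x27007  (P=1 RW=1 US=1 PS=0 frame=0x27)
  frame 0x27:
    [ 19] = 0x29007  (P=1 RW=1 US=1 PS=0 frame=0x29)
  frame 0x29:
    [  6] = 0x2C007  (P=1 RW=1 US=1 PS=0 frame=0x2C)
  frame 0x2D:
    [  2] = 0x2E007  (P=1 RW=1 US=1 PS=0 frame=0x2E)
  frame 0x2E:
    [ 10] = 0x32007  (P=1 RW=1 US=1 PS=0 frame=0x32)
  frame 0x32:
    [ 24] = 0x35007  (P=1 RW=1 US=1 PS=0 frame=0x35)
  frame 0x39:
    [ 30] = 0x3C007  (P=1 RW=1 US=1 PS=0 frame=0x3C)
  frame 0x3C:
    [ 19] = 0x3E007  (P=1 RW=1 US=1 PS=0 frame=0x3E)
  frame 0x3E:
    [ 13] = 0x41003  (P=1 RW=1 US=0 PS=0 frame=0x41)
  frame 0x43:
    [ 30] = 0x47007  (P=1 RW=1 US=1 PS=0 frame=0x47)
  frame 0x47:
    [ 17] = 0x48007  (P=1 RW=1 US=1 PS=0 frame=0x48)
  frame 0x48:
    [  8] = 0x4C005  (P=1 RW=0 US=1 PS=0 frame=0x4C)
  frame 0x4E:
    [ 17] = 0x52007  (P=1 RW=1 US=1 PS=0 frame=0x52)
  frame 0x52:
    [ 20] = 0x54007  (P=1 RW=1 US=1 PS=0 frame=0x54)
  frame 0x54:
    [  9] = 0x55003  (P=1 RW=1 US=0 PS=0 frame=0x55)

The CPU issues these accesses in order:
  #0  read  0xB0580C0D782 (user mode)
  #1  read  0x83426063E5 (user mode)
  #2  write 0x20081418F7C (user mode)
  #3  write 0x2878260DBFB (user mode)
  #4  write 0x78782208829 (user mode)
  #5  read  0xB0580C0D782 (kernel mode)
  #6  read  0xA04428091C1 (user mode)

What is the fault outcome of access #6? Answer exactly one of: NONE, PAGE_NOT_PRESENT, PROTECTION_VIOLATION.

Trace:
#0 VA=0xB0580C0D782 (r,user):
  lvl0: tbl 0x15, slot 22 ⇒ 0x16007 (P1/RW1/US1/PS0)
  lvl1: tbl 0x16, slot 22 ⇒ 0x19007 (P1/RW1/US1/PS0)
  lvl2: tbl 0x19, slot 6 ⇒ 0x1B007 (P1/RW1/US1/PS0)
  lvl3: tbl 0x1B, slot 13 ⇒ 0x1F007 (P1/RW1/US1/PS0)
  → PA=0x1F782  (4 entries read)
#1 VA=0x83426063E5 (r,user):
  lvl0: tbl 0x15, slot 1 ⇒ 0x23007 (P1/RW1/US1/PS0)
  lvl1: tbl 0x23, slot 13 ⇒ 0x27007 (P1/RW1/US1/PS0)
  lvl2: tbl 0x27, slot 19 ⇒ 0x29007 (P1/RW1/US1/PS0)
  lvl3: tbl 0x29, slot 6 ⇒ 0x2C007 (P1/RW1/US1/PS0)
  → PA=0x2C3E5  (4 entries read)
#2 VA=0x20081418F7C (w,user):
  lvl0: tbl 0x15, slot 4 ⇒ 0x2D007 (P1/RW1/US1/PS0)
  lvl1: tbl 0x2D, slot 2 ⇒ 0x2E007 (P1/RW1/US1/PS0)
  lvl2: tbl 0x2E, slot 10 ⇒ 0x32007 (P1/RW1/US1/PS0)
  lvl3: tbl 0x32, slot 24 ⇒ 0x35007 (P1/RW1/US1/PS0)
  → PA=0x35F7C  (4 entries read)
#3 VA=0x2878260DBFB (w,user):
  lvl0: tbl 0x15, slot 5 ⇒ 0x39007 (P1/RW1/US1/PS0)
  lvl1: tbl 0x39, slot 30 ⇒ 0x3C007 (P1/RW1/US1/PS0)
  lvl2: tbl 0x3C, slot 19 ⇒ 0x3E007 (P1/RW1/US1/PS0)
  lvl3: tbl 0x3E, slot 13 ⇒ 0x41003 (P1/RW1/US0/PS0)
  ✗ PROTECTION_VIOLATION  [4 reads]
#4 VA=0x78782208829 (w,user):
  lvl0: tbl 0x15, slot 15 ⇒ 0x43007 (P1/RW1/US1/PS0)
  lvl1: tbl 0x43, slot 30 ⇒ 0x47007 (P1/RW1/US1/PS0)
  lvl2: tbl 0x47, slot 17 ⇒ 0x48007 (P1/RW1/US1/PS0)
  lvl3: tbl 0x48, slot 8 ⇒ 0x4C005 (P1/RW0/US1/PS0)
  ✗ PROTECTION_VIOLATION  [4 reads]
#5 VA=0xB0580C0D782 (r,kernel):
  TLB hit vpn=0xB0580C0D → PA=0x1F782
#6 VA=0xA04428091C1 (r,user):
  lvl0: tbl 0x15, slot 20 ⇒ 0x4E007 (P1/RW1/US1/PS0)
  lvl1: tbl 0x4E, slot 17 ⇒ 0x52007 (P1/RW1/US1/PS0)
  lvl2: tbl 0x52, slot 20 ⇒ 0x54007 (P1/RW1/US1/PS0)
  lvl3: tbl 0x54, slot 9 ⇒ 0x55003 (P1/RW1/US0/PS0)
  ✗ PROTECTION_VIOLATION  [4 reads]

Access #6 fault: PROTECTION_VIOLATION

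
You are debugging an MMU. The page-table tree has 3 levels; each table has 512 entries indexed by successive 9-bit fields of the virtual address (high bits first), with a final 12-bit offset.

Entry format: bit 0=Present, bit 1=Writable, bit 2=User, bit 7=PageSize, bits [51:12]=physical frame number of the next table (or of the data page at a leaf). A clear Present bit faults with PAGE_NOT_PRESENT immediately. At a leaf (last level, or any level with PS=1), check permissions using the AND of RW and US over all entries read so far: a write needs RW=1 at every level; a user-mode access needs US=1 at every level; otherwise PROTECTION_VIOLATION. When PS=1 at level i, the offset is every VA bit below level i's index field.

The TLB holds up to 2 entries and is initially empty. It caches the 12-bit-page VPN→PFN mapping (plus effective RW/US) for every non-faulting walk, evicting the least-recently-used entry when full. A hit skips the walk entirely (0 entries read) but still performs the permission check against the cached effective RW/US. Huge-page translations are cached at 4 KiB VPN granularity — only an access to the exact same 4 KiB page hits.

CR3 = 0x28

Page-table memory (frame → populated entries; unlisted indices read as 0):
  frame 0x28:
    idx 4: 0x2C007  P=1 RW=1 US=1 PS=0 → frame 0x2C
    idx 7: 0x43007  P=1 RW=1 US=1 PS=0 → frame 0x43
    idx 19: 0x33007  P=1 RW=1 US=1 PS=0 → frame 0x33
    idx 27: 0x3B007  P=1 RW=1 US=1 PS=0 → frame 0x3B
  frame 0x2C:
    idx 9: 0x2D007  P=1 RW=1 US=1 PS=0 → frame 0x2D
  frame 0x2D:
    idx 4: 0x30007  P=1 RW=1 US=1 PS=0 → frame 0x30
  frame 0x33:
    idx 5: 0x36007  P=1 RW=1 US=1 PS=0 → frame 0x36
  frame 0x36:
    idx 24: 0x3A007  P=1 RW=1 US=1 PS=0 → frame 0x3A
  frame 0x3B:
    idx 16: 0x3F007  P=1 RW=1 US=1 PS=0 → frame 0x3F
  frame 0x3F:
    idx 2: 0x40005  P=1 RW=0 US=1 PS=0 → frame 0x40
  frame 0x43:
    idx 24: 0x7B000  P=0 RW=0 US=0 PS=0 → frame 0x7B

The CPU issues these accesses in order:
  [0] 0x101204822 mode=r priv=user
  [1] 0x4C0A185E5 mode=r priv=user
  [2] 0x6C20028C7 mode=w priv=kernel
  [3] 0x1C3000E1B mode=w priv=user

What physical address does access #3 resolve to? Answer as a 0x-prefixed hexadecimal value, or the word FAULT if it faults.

Trace:
#0 VA=0x101204822 (r,user):
  [0] read 0x28 idx=4: raw=0x2C007 flags P=1 W=1 U=1 S=0
  [1] read 0x2C idx=9: raw=0x2D007 flags P=1 W=1 U=1 S=0
  [2] read 0x2D idx=4: raw=0x30007 flags P=1 W=1 U=1 S=0
  → PA=0x30822  (3 entries read)
#1 VA=0x4C0A185E5 (r,user):
  [0] read 0x28 idx=19: raw=0x33007 flags P=1 W=1 U=1 S=0
  [1] read 0x33 idx=5: raw=0x36007 flags P=1 W=1 U=1 S=0
  [2] read 0x36 idx=24: raw=0x3A007 flags P=1 W=1 U=1 S=0
  → PA=0x3A5E5  (3 entries read)
#2 VA=0x6C20028C7 (w,kernel):
  [0] read 0x28 idx=27: raw=0x3B007 flags P=1 W=1 U=1 S=0
  [1] read 0x3B idx=16: raw=0x3F007 flags P=1 W=1 U=1 S=0
  [2] read 0x3F idx=2: raw=0x40005 flags P=1 W=0 U=1 S=0
  ⇒ fault: PROTECTION_VIOLATION  — 3 lookups
#3 VA=0x1C3000E1B (w,user):
  [0] read 0x28 idx=7: raw=0x43007 flags P=1 W=1 U=1 S=0
  [1] read 0x43 idx=24: raw=0x7B000 flags P=0 W=0 U=0 S=0
  ⇒ fault: PAGE_NOT_PRESENT  — 2 lookups

Access #3 PA: FAULT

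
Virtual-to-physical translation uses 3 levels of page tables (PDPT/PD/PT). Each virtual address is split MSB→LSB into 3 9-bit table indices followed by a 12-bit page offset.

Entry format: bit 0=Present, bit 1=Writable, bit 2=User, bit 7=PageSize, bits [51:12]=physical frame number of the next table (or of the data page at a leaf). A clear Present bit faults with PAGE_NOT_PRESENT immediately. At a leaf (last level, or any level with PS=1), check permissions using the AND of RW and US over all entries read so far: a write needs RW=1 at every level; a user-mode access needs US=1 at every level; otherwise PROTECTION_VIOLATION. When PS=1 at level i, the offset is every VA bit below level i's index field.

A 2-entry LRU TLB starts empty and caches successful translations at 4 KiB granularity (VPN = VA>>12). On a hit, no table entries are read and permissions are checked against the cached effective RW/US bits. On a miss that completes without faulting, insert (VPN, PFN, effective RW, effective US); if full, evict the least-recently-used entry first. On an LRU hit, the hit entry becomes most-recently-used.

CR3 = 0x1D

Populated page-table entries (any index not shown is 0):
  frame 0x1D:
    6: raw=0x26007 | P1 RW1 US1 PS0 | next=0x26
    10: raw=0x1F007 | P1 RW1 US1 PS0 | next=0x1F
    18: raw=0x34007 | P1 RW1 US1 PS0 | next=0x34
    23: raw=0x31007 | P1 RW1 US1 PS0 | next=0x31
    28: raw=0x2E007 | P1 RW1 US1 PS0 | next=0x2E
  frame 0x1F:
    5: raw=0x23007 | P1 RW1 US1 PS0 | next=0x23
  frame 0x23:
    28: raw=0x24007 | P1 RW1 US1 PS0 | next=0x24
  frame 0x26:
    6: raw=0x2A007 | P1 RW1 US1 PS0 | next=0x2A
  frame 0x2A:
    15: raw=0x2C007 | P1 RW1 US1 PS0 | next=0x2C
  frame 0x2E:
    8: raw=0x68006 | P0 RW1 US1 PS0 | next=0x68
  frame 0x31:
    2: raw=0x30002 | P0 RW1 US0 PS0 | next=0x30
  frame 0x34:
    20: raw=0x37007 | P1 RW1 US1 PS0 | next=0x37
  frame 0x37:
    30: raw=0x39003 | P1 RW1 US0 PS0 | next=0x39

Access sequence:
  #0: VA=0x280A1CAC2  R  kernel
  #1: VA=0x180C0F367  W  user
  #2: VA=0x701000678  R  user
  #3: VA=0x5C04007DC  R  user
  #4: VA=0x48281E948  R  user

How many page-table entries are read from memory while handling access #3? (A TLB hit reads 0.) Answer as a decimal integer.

Walk each access:
#0 VA=0x280A1CAC2 (r,kernel):
  [0] read 0x1D idx=10: raw=0x1F007 flags P=1 W=1 U=1 S=0
  [1] read 0x1F idx=5: raw=0x23007 flags P=1 W=1 U=1 S=0
  [2] read 0x23 idx=28: raw=0x24007 flags P=1 W=1 U=1 S=0
  → PA=0x24AC2  (3 entries read)
#1 VA=0x180C0F367 (w,user):
  [0] read 0x1D idx=6: raw=0x26007 flags P=1 W=1 U=1 S=0
  [1] read 0x26 idx=6: raw=0x2A007 flags P=1 W=1 U=1 S=0
  [2] read 0x2A idx=15: raw=0x2C007 flags P=1 W=1 U=1 S=0
  → PA=0x2C367  (3 entries read)
#2 VA=0x701000678 (r,user):
  [0] read 0x1D idx=28: raw=0x2E007 flags P=1 W=1 U=1 S=0
  [1] read 0x2E idx=8: raw=0x68006 flags P=0 W=1 U=1 S=0
  ✗ PAGE_NOT_PRESENT  [2 reads]
#3 VA=0x5C04007DC (r,user):
  [0] read 0x1D idx=23: raw=0x31007 flags P=1 W=1 U=1 S=0
  [1] read 0x31 idx=2: raw=0x30002 flags P=0 W=1 U=0 S=0
  ✗ PAGE_NOT_PRESENT  [2 reads]
#4 VA=0x48281E948 (r,user):
  [0] read 0x1D idx=18: raw=0x34007 flags P=1 W=1 U=1 S=0
  [1] read 0x34 idx=20: raw=0x37007 flags P=1 W=1 U=1 S=0
  [2] read 0x37 idx=30: raw=0x39003 flags P=1 W=1 U=0 S=0
  ✗ PROTECTION_VIOLATION  [3 reads]

Entries read for #3: 2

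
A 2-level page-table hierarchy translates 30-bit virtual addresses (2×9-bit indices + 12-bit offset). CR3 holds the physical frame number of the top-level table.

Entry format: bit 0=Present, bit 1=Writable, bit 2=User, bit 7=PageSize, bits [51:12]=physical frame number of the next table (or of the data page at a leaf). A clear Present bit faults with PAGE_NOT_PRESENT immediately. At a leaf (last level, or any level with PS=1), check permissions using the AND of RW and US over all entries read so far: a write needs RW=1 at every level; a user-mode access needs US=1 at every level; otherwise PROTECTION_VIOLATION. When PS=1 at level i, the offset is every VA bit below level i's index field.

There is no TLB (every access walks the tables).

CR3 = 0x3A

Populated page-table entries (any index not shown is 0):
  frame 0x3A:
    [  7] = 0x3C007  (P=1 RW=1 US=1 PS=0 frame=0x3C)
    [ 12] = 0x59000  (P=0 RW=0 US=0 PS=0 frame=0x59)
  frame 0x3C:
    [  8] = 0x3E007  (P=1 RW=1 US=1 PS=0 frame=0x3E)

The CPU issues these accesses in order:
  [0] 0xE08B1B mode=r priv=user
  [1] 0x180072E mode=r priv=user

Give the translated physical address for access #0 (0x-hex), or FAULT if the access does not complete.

Per-access translation:
#0 VA=0xE08B1B (r,user):
  lvl0: tbl 0x3A, slot 7 ⇒ 0x3C007 (P1/RW1/US1/PS0)
  lvl1: tbl 0x3C, slot 8 ⇒ 0x3E007 (P1/RW1/US1/PS0)
  ⇒ phys 0x3EB1B  [2 reads]
#1 VA=0x180072E (r,user):
  lvl0: tbl 0x3A, slot 12 ⇒ 0x59000 (P0/RW0/US0/PS0)
  ✗ PAGE_NOT_PRESENT  [1 reads]

Access #0 PA: 0x3EB1B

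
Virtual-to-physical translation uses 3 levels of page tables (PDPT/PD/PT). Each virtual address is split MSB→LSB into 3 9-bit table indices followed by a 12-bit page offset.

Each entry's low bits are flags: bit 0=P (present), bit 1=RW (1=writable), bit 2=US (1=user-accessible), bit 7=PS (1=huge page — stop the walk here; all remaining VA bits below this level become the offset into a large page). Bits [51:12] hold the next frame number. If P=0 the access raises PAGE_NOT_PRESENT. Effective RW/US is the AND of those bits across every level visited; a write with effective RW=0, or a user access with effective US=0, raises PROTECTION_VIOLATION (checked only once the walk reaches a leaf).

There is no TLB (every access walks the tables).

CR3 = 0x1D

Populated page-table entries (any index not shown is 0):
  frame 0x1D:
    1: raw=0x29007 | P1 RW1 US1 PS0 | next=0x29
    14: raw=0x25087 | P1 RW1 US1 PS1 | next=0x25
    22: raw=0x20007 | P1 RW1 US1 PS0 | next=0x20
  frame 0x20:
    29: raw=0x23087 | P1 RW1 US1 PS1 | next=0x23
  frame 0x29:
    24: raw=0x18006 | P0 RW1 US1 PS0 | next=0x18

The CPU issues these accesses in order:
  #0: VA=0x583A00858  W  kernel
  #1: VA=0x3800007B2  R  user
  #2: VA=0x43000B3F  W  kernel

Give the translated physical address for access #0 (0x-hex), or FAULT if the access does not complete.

Per-access translation:
#0 VA=0x583A00858 (w,kernel):
  L0: frame=0x1D idx=22 entry=0x20007 [P=1 RW=1 US=1 PS=0]
  L1: frame=0x20 idx=29 entry=0x23087 [P=1 RW=1 US=1 PS=1]
  → PA=0x23858 (huge @L1)  (2 entries read)
#1 VA=0x3800007B2 (r,user):
  L0: frame=0x1D idx=14 entry=0x25087 [P=1 RW=1 US=1 PS=1]
  → PA=0x257B2 (huge @L0)  (1 entries read)
#2 VA=0x43000B3F (w,kernel):
  L0: frame=0x1D idx=1 entry=0x29007 [P=1 RW=1 US=1 PS=0]
  L1: frame=0x29 idx=24 entry=0x18006 [P=0 RW=1 US=1 PS=0]
  ⇒ fault: PAGE_NOT_PRESENT  — 2 lookups

Access #0 PA: 0x23858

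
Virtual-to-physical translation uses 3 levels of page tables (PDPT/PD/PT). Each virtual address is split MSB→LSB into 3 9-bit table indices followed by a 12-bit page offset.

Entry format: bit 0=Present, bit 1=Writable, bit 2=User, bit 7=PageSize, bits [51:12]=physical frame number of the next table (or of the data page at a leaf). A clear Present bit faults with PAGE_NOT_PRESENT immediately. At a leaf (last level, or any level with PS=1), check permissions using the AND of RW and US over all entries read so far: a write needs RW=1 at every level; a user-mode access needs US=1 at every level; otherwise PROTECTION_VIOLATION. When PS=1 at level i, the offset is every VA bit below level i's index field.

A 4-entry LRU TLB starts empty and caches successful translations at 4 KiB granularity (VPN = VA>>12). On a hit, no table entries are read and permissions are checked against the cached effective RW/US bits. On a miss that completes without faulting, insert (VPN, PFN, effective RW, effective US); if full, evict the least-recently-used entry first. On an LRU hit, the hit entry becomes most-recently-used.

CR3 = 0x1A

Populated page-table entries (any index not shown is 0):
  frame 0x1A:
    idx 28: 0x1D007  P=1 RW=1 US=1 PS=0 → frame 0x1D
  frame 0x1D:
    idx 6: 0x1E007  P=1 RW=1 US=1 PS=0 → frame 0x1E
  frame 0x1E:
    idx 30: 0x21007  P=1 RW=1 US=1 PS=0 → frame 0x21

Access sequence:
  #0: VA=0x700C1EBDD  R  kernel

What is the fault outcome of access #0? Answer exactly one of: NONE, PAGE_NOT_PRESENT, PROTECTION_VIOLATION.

Per-access translation:
#0 VA=0x700C1EBDD (r,kernel):
  lvl0: tbl 0x1A, slot 28 ⇒ 0x1D007 (P1/RW1/US1/PS0)
  lvl1: tbl 0x1D, slot 6 ⇒ 0x1E007 (P1/RW1/US1/PS0)
  lvl2: tbl 0x1E, slot 30 ⇒ 0x21007 (P1/RW1/US1/PS0)
  → PA=0x21BDD  (3 entries read)

Access #0 fault: NONE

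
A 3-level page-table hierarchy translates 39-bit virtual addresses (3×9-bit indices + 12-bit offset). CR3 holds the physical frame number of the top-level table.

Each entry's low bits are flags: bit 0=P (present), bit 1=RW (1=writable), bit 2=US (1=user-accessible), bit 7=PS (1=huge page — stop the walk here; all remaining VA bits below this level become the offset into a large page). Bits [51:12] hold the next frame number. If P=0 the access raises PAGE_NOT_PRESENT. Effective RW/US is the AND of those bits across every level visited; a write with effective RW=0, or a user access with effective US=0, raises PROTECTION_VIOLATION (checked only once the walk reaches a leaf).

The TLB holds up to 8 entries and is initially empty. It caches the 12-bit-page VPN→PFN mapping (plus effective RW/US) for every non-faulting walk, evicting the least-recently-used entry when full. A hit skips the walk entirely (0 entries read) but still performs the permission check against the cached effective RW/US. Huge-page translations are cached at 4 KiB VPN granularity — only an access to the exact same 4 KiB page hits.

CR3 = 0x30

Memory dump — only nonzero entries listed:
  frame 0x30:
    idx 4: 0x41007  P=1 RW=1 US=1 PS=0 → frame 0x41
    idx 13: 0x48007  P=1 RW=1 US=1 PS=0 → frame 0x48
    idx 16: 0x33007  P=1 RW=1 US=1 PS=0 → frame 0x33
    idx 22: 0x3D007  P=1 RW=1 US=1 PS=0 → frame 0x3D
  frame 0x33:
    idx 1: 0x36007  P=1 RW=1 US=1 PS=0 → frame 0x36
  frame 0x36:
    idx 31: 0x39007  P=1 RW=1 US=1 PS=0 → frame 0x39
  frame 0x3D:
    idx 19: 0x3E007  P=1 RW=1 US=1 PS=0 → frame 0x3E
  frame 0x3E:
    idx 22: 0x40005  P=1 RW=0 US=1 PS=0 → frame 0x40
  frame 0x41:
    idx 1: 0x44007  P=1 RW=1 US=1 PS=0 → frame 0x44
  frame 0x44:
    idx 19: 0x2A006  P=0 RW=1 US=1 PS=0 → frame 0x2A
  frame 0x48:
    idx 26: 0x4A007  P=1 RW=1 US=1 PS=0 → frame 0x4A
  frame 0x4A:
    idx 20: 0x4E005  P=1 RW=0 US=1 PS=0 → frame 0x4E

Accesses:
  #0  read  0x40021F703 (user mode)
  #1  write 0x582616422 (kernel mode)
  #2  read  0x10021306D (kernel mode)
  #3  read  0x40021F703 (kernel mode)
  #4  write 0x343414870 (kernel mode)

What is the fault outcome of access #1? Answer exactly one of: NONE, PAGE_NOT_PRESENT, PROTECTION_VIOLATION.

Trace:
#0 VA=0x40021F703 (r,user):
  [0] read 0x30 idx=16: raw=0x33007 flags P=1 W=1 U=1 S=0
  [1] read 0x33 idx=1: raw=0x36007 flags P=1 W=1 U=1 S=0
  [2] read 0x36 idx=31: raw=0x39007 flags P=1 W=1 U=1 S=0
  ⇒ phys 0x39703  [3 reads]
#1 VA=0x582616422 (w,kernel):
  [0] read 0x30 idx=22: raw=0x3D007 flags P=1 W=1 U=1 S=0
  [1] read 0x3D idx=19: raw=0x3E007 flags P=1 W=1 U=1 S=0
  [2] read 0x3E idx=22: raw=0x40005 flags P=1 W=0 U=1 S=0
  → PROTECTION_VIOLATION  (3 entries read)
#2 VA=0x10021306D (r,kernel):
  [0] read 0x30 idx=4: raw=0x41007 flags P=1 W=1 U=1 S=0
  [1] read 0x41 idx=1: raw=0x44007 flags P=1 W=1 U=1 S=0
  [2] read 0x44 idx=19: raw=0x2A006 flags P=0 W=1 U=1 S=0
  → PAGE_NOT_PRESENT  (3 entries read)
#3 VA=0x40021F703 (r,kernel):
  TLB hit vpn=0x40021F → PA=0x39703
#4 VA=0x343414870 (w,kernel):
  [0] read 0x30 idx=13: raw=0x48007 flags P=1 W=1 U=1 S=0
  [1] read 0x48 idx=26: raw=0x4A007 flags P=1 W=1 U=1 S=0
  [2] read 0x4A idx=20: raw=0x4E005 flags P=1 W=0 U=1 S=0
  → PROTECTION_VIOLATION  (3 entries read)

Access #1 fault: PROTECTION_VIOLATION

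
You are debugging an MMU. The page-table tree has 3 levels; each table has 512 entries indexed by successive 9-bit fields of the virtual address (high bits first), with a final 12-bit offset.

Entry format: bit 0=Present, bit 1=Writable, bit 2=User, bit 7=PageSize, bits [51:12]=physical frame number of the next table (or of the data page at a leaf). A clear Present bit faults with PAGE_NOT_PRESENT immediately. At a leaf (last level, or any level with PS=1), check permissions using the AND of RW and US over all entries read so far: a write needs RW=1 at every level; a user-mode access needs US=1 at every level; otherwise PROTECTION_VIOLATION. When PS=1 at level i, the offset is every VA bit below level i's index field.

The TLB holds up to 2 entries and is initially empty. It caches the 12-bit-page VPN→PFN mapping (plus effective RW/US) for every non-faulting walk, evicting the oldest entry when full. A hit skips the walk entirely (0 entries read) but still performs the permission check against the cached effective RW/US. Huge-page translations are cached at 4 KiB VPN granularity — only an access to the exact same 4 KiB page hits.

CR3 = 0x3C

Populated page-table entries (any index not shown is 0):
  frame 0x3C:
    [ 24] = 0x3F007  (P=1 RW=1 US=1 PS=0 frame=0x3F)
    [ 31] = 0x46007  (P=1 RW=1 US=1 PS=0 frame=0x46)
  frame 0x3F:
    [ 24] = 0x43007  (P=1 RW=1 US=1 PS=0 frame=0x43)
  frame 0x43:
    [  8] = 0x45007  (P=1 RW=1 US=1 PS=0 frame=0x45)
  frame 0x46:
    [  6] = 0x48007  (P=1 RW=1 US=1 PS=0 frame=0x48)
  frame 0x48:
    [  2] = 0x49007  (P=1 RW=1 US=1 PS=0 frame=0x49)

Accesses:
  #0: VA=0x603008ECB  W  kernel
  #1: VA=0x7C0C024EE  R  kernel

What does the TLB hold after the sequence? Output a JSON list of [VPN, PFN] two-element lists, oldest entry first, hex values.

Walk each access:
#0 VA=0x603008ECB (w,kernel):
  L0: frame=0x3C idx=24 entry=0x3F007 [P=1 RW=1 US=1 PS=0]
  L1: frame=0x3F idx=24 entry=0x43007 [P=1 RW=1 US=1 PS=0]
  L2: frame=0x43 idx=8 entry=0x45007 [P=1 RW=1 US=1 PS=0]
  ⇒ phys 0x45ECB  [3 reads]
#1 VA=0x7C0C024EE (r,kernel):
  L0: frame=0x3C idx=31 entry=0x46007 [P=1 RW=1 US=1 PS=0]
  L1: frame=0x46 idx=6 entry=0x48007 [P=1 RW=1 US=1 PS=0]
  L2: frame=0x48 idx=2 entry=0x49007 [P=1 RW=1 US=1 PS=0]
  ⇒ phys 0x494EE  [3 reads]

TLB: [["0x603008", "0x45"], ["0x7C0C02", "0x49"]]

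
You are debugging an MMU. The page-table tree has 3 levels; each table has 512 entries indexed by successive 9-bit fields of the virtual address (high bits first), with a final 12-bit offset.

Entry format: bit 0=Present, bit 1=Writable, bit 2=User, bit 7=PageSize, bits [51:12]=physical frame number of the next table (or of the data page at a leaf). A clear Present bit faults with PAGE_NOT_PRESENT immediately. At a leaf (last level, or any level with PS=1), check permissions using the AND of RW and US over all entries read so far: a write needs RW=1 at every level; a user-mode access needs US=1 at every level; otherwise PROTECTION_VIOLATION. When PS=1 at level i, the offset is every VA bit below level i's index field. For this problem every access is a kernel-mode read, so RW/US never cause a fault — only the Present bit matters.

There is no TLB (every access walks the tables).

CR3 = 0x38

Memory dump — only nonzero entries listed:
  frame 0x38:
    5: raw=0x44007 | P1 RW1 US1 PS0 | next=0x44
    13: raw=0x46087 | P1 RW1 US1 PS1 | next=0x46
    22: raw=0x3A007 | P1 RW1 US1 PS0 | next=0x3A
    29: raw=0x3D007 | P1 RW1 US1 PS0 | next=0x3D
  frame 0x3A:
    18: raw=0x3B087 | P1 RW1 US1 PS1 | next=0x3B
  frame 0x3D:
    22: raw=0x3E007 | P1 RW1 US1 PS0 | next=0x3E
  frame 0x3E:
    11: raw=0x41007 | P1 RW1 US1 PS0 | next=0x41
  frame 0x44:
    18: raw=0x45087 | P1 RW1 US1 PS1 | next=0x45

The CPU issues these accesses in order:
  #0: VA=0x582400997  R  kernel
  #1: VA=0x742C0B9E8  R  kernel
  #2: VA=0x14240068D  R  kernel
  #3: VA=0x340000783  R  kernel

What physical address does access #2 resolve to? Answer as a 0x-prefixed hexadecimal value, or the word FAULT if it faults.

Walk each access:
#0 VA=0x582400997 (r,kernel):
  L0 @0x38[22] → 0x3A007  P=1,RW=1,US=1,PS=0
  L1 @0x3A[18] → 0x3B087  P=1,RW=1,US=1,PS=1
  ⇒ phys 0x3B997 (huge @L1)  [2 reads]
#1 VA=0x742C0B9E8 (r,kernel):
  L0 @0x38[29] → 0x3D007  P=1,RW=1,US=1,PS=0
  L1 @0x3D[22] → 0x3E007  P=1,RW=1,US=1,PS=0
  L2 @0x3E[11] → 0x41007  P=1,RW=1,US=1,PS=0
  ⇒ phys 0x419E8  [3 reads]
#2 VA=0x14240068D (r,kernel):
  L0 @0x38[5] → 0x44007  P=1,RW=1,US=1,PS=0
  L1 @0x44[18] → 0x45087  P=1,RW=1,US=1,PS=1
  ⇒ phys 0x4568D (huge @L1)  [2 reads]
#3 VA=0x340000783 (r,kernel):
  L0 @0x38[13] → 0x46087  P=1,RW=1,US=1,PS=1
  ⇒ phys 0x46783 (huge @L0)  [1 reads]

Access #2 PA: 0x4568D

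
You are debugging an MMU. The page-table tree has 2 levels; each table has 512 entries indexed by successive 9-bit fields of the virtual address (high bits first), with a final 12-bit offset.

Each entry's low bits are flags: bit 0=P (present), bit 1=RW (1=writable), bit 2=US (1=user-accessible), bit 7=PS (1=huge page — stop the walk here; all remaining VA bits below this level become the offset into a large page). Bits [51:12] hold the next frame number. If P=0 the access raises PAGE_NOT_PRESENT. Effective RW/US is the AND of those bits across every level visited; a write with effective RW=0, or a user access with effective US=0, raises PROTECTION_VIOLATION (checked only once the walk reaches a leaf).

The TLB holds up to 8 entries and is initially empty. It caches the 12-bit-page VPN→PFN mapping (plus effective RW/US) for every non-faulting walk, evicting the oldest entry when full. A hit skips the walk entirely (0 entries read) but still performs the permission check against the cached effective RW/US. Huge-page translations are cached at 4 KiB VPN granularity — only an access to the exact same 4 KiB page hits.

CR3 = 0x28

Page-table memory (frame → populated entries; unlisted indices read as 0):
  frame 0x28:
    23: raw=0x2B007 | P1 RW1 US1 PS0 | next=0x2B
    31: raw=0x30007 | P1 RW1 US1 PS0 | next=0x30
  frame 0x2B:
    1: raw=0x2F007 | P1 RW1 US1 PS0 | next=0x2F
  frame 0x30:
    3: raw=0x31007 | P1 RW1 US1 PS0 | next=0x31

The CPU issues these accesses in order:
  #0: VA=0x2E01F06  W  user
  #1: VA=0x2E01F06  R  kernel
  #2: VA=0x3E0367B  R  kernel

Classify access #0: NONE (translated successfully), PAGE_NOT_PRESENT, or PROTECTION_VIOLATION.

Trace:
#0 VA=0x2E01F06 (w,user):
  lvl0: tbl 0x28, slot 23 ⇒ 0x2B007 (P1/RW1/US1/PS0)
  lvl1: tbl 0x2B, slot 1 ⇒ 0x2F007 (P1/RW1/US1/PS0)
  ⇒ phys 0x2FF06  [2 reads]
#1 VA=0x2E01F06 (r,kernel):
  TLB hit vpn=0x2E01 → PA=0x2FF06
#2 VA=0x3E0367B (r,kernel):
  lvl0: tbl 0x28, slot 31 ⇒ 0x30007 (P1/RW1/US1/PS0)
  lvl1: tbl 0x30, slot 3 ⇒ 0x31007 (P1/RW1/US1/PS0)
  ⇒ phys 0x3167B  [2 reads]

Access #0 fault: NONE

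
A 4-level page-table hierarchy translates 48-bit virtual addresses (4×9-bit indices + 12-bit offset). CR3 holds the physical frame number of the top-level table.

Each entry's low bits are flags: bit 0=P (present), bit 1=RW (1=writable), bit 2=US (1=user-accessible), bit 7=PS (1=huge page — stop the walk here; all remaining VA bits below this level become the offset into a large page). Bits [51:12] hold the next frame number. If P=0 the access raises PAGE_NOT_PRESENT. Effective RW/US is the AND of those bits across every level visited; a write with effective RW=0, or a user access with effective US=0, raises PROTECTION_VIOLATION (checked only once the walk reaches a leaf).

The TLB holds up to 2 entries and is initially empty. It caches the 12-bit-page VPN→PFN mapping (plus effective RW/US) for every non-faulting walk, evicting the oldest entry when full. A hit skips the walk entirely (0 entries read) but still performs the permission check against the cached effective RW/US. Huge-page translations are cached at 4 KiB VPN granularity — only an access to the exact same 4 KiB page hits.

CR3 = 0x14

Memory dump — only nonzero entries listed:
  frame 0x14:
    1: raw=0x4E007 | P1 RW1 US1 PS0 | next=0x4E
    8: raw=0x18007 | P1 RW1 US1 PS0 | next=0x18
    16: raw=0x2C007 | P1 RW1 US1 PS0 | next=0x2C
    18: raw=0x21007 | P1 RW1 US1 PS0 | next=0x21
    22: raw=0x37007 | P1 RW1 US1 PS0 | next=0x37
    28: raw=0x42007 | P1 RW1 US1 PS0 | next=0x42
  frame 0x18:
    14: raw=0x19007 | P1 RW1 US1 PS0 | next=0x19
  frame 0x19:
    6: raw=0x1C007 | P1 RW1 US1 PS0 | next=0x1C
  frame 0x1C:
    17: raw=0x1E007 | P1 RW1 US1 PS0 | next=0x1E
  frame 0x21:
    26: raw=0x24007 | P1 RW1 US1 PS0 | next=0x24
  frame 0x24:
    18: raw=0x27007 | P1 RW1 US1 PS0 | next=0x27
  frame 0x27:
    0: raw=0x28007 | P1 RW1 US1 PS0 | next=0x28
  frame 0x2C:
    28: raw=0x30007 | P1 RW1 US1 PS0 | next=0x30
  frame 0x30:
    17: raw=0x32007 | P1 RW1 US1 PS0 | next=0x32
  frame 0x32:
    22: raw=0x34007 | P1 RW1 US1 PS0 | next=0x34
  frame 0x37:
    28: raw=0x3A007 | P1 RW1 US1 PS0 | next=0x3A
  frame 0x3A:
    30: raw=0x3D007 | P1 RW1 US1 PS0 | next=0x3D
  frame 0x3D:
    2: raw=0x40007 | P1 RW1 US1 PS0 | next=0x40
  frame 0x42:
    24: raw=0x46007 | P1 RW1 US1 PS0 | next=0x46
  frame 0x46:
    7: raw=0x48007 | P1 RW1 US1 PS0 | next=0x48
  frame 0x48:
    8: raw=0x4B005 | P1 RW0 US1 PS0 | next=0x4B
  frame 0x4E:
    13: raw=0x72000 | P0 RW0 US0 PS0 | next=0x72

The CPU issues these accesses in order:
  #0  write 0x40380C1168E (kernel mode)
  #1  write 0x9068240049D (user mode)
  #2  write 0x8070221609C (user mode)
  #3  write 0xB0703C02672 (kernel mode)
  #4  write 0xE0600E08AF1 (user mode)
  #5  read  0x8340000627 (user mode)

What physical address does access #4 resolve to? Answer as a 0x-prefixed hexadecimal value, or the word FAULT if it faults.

Walk each access:
#0 VA=0x40380C1168E (w,kernel):
  [0] read 0x14 idx=8: raw=0x18007 flags P=1 W=1 U=1 S=0
  [1] read 0x18 idx=14: raw=0x19007 flags P=1 W=1 U=1 S=0
  [2] read 0x19 idx=6: raw=0x1C007 flags P=1 W=1 U=1 S=0
  [3] read 0x1C idx=17: raw=0x1E007 flags P=1 W=1 U=1 S=0
  → PA=0x1E68E  (4 entries read)
#1 VA=0x9068240049D (w,user):
  [0] read 0x14 idx=18: raw=0x21007 flags P=1 W=1 U=1 S=0
  [1] read 0x21 idx=26: raw=0x24007 flags P=1 W=1 U=1 S=0
  [2] read 0x24 idx=18: raw=0x27007 flags P=1 W=1 U=1 S=0
  [3] read 0x27 idx=0: raw=0x28007 flags P=1 W=1 U=1 S=0
  → PA=0x2849D  (4 entries read)
#2 VA=0x8070221609C (w,user):
  [0] read 0x14 idx=16: raw=0x2C007 flags P=1 W=1 U=1 S=0
  [1] read 0x2C idx=28: raw=0x30007 flags P=1 W=1 U=1 S=0
  [2] read 0x30 idx=17: raw=0x32007 flags P=1 W=1 U=1 S=0
  [3] read 0x32 idx=22: raw=0x34007 flags P=1 W=1 U=1 S=0
  → PA=0x3409C  (4 entries read)
#3 VA=0xB0703C02672 (w,kernel):
  [0] read 0x14 idx=22: raw=0x37007 flags P=1 W=1 U=1 S=0
  [1] read 0x37 idx=28: raw=0x3A007 flags P=1 W=1 U=1 S=0
  [2] read 0x3A idx=30: raw=0x3D007 flags P=1 W=1 U=1 S=0
  [3] read 0x3D idx=2: raw=0x40007 flags P=1 W=1 U=1 S=0
  → PA=0x40672  (4 entries read)
#4 VA=0xE0600E08AF1 (w,user):
  [0] read 0x14 idx=28: raw=0x42007 flags P=1 W=1 U=1 S=0
  [1] read 0x42 idx=24: raw=0x46007 flags P=1 W=1 U=1 S=0
  [2] read 0x46 idx=7: raw=0x48007 flags P=1 W=1 U=1 S=0
  [3] read 0x48 idx=8: raw=0x4B005 flags P=1 W=0 U=1 S=0
  ⇒ fault: PROTECTION_VIOLATION  — 4 lookups
#5 VA=0x8340000627 (r,user):
  [0] read 0x14 idx=1: raw=0x4E007 flags P=1 W=1 U=1 S=0
  [1] read 0x4E idx=13: raw=0x72000 flags P=0 W=0 U=0 S=0
  ⇒ fault: PAGE_NOT_PRESENT  — 2 lookups

Access #4 PA: FAULT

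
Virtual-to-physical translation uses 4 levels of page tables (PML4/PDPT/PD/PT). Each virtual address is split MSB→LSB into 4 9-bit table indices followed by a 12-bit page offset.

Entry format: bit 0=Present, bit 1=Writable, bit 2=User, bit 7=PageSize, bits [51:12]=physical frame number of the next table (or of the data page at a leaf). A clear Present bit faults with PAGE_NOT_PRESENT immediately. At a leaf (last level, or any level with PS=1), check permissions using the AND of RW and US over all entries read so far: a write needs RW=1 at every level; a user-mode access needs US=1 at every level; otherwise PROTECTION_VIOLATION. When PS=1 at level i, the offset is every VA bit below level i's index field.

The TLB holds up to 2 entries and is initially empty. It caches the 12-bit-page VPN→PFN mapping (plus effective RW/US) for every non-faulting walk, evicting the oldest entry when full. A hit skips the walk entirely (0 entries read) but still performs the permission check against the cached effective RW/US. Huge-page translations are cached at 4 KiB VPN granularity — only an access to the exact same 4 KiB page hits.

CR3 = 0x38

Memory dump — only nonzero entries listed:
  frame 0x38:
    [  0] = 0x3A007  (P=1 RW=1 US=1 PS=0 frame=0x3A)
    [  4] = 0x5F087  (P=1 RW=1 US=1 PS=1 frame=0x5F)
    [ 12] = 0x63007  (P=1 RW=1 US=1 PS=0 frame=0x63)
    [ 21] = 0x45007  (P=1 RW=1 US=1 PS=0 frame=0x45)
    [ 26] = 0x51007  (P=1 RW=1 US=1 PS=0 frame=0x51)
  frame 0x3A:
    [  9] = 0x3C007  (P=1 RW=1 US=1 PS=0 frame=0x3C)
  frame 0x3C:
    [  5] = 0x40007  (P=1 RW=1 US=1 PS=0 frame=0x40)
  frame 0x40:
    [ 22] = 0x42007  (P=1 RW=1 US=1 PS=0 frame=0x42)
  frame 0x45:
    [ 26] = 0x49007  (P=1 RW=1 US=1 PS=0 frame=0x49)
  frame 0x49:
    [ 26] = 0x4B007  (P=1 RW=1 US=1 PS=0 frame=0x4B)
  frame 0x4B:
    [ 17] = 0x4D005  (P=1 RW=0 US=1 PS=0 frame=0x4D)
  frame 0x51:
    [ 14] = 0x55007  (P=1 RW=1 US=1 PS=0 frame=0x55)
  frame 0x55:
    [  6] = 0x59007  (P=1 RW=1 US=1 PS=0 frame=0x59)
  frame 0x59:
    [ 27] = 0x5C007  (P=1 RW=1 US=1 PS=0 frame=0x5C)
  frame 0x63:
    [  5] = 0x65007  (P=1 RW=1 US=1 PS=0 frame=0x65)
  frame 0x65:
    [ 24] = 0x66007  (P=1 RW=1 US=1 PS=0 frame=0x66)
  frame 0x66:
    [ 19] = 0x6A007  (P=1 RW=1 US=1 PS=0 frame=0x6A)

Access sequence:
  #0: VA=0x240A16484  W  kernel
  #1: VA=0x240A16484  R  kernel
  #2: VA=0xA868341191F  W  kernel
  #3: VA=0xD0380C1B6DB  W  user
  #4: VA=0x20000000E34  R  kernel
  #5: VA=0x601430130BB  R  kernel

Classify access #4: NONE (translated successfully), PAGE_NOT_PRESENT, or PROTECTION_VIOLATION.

Trace:
#0 VA=0x240A16484 (w,kernel):
  [0] read 0x38 idx=0: raw=0x3A007 flags P=1 W=1 U=1 S=0
  [1] read 0x3A idx=9: raw=0x3C007 flags P=1 W=1 U=1 S=0
  [2] read 0x3C idx=5: raw=0x40007 flags P=1 W=1 U=1 S=0
  [3] read 0x40 idx=22: raw=0x42007 flags P=1 W=1 U=1 S=0
  ⇒ phys 0x42484  [4 reads]
#1 VA=0x240A16484 (r,kernel):
  TLB hit vpn=0x240A16 → PA=0x42484
#2 VA=0xA868341191F (w,kernel):
  [0] read 0x38 idx=21: raw=0x45007 flags P=1 W=1 U=1 S=0
  [1] read 0x45 idx=26: raw=0x49007 flags P=1 W=1 U=1 S=0
  [2] read 0x49 idx=26: raw=0x4B007 flags P=1 W=1 U=1 S=0
  [3] read 0x4B idx=17: raw=0x4D005 flags P=1 W=0 U=1 S=0
  ✗ PROTECTION_VIOLATION  [4 reads]
#3 VA=0xD0380C1B6DB (w,user):
  [0] read 0x38 idx=26: raw=0x51007 flags P=1 W=1 U=1 S=0
  [1] read 0x51 idx=14: raw=0x55007 flags P=1 W=1 U=1 S=0
  [2] read 0x55 idx=6: raw=0x59007 flags P=1 W=1 U=1 S=0
  [3] read 0x59 idx=27: raw=0x5C007 flags P=1 W=1 U=1 S=0
  ⇒ phys 0x5C6DB  [4 reads]
#4 VA=0x20000000E34 (r,kernel):
  [0] read 0x38 idx=4: raw=0x5F087 flags P=1 W=1 U=1 S=1
  ⇒ phys 0x5FE34 (huge @L0)  [1 reads]
#5 VA=0x601430130BB (r,kernel):
  [0] read 0x38 idx=12: raw=0x63007 flags P=1 W=1 U=1 S=0
  [1] read 0x63 idx=5: raw=0x65007 flags P=1 W=1 U=1 S=0
  [2] read 0x65 idx=24: raw=0x66007 flags P=1 W=1 U=1 S=0
  [3] read 0x66 idx=19: raw=0x6A007 flags P=1 W=1 U=1 S=0
  ⇒ phys 0x6A0BB  [4 reads]

Access #4 fault: NONE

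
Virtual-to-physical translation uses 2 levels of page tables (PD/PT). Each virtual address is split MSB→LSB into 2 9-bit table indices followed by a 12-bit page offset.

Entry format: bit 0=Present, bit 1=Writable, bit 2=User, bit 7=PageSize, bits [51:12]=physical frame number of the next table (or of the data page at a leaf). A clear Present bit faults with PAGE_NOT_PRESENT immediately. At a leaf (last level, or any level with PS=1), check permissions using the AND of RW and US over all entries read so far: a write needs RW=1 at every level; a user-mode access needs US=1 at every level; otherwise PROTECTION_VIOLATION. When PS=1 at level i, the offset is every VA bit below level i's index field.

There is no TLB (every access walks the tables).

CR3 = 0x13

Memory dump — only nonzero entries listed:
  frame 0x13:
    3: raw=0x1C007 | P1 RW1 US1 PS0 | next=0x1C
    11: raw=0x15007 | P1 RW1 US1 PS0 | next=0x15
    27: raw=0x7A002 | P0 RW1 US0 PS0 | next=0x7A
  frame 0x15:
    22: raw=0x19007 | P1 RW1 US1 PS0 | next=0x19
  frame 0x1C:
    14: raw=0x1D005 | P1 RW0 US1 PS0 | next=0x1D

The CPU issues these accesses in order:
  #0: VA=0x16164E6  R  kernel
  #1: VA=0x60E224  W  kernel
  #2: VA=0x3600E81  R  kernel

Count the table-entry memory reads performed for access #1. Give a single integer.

Per-access translation:
#0 VA=0x16164E6 (r,kernel):
  lvl0: tbl 0x13, slot 11 ⇒ 0x15007 (P1/RW1/US1/PS0)
  lvl1: tbl 0x15, slot 22 ⇒ 0x19007 (P1/RW1/US1/PS0)
  ⇒ phys 0x194E6  [2 reads]
#1 VA=0x60E224 (w,kernel):
  lvl0: tbl 0x13, slot 3 ⇒ 0x1C007 (P1/RW1/US1/PS0)
  lvl1: tbl 0x1C, slot 14 ⇒ 0x1D005 (P1/RW0/US1/PS0)
  → PROTECTION_VIOLATION  (2 entries read)
#2 VA=0x3600E81 (r,kernel):
  lvl0: tbl 0x13, slot 27 ⇒ 0x7A002 (P0/RW1/US0/PS0)
  → PAGE_NOT_PRESENT  (1 entries read)

Entries read for #1: 2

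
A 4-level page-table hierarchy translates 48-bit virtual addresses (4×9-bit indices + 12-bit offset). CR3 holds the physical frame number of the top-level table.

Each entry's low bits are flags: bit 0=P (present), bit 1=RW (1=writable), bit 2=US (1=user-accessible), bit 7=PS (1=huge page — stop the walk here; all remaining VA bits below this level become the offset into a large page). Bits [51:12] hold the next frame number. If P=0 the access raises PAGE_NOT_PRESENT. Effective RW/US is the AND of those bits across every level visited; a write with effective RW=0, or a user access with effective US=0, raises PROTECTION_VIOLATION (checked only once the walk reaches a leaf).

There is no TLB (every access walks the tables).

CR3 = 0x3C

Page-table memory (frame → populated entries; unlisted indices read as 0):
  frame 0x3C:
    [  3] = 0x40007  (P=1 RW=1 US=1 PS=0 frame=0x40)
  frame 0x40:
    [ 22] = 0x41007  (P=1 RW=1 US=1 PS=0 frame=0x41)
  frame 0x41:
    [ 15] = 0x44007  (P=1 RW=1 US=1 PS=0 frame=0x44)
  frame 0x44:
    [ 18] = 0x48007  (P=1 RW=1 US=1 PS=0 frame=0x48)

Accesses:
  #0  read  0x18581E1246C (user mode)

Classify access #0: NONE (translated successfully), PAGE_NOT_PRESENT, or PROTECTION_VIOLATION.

Walk each access:
#0 VA=0x18581E1246C (r,user):
  lvl0: tbl 0x3C, slot 3 ⇒ 0x40007 (P1/RW1/US1/PS0)
  lvl1: tbl 0x40, slot 22 ⇒ 0x41007 (P1/RW1/US1/PS0)
  lvl2: tbl 0x41, slot 15 ⇒ 0x44007 (P1/RW1/US1/PS0)
  lvl3: tbl 0x44, slot 18 ⇒ 0x48007 (P1/RW1/US1/PS0)
  ⇒ phys 0x4846C  [4 reads]

Access #0 fault: NONE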